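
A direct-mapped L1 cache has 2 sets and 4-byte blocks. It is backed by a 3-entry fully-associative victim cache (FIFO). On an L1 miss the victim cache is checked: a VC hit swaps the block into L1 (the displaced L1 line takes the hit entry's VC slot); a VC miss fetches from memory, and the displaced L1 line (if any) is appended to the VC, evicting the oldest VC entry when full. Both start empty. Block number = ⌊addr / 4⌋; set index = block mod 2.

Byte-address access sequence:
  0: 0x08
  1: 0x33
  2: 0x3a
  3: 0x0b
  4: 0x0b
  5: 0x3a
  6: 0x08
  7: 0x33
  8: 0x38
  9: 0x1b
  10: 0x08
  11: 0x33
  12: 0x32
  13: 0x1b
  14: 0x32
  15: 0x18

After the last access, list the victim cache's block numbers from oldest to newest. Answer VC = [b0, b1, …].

#0 0x8→b2/s0 MISS; vc=[]
#1 0x33→b12/s0 MISS; vc=[2]
#2 0x3a→b14/s0 MISS; vc=[2,12]
#3 0xb→b2/s0 VC-HIT; vc=[14,12]
#4 0xb→b2/s0 L1-HIT; vc=[14,12]
#5 0x3a→b14/s0 VC-HIT; vc=[2,12]
#6 0x8→b2/s0 VC-HIT; vc=[14,12]
#7 0x33→b12/s0 VC-HIT; vc=[14,2]
#8 0x38→b14/s0 VC-HIT; vc=[12,2]
#9 0x1b→b6/s0 MISS; vc=[12,2,14]
#10 0x8→b2/s0 VC-HIT; vc=[12,6,14]
#11 0x33→b12/s0 VC-HIT; vc=[2,6,14]
#12 0x32→b12/s0 L1-HIT; vc=[2,6,14]
#13 0x1b→b6/s0 VC-HIT; vc=[2,12,14]
#14 0x32→b12/s0 VC-HIT; vc=[2,6,14]
#15 0x18→b6/s0 VC-HIT; vc=[2,12,14]

VC = [2, 12, 14]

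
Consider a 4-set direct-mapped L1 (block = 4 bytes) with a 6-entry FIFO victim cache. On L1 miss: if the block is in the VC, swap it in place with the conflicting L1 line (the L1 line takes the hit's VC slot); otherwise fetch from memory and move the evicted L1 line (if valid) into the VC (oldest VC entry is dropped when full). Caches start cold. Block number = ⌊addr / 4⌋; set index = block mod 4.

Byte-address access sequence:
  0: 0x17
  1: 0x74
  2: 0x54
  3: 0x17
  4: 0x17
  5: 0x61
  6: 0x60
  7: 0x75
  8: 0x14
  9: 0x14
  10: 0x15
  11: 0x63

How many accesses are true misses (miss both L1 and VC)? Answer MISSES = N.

MISSES = 4

  [0] addr=0x17 blk=5 s=1: MISS | VC []
  [1] addr=0x74 blk=29 s=1: MISS | VC [5]
  [2] addr=0x54 blk=21 s=1: MISS | VC [5, 29]
  [3] addr=0x17 blk=5 s=1: VC-HIT | VC [21, 29]
  [4] addr=0x17 blk=5 s=1: L1-HIT | VC [21, 29]
  [5] addr=0x61 blk=24 s=0: MISS | VC [21, 29]
  [6] addr=0x60 blk=24 s=0: L1-HIT | VC [21, 29]
  [7] addr=0x75 blk=29 s=1: VC-HIT | VC [21, 5]
  [8] addr=0x14 blk=5 s=1: VC-HIT | VC [21, 29]
  [9] addr=0x14 blk=5 s=1: L1-HIT | VC [21, 29]
  [10] addr=0x15 blk=5 s=1: L1-HIT | VC [21, 29]
  [11] addr=0x63 blk=24 s=0: L1-HIT | VC [21, 29]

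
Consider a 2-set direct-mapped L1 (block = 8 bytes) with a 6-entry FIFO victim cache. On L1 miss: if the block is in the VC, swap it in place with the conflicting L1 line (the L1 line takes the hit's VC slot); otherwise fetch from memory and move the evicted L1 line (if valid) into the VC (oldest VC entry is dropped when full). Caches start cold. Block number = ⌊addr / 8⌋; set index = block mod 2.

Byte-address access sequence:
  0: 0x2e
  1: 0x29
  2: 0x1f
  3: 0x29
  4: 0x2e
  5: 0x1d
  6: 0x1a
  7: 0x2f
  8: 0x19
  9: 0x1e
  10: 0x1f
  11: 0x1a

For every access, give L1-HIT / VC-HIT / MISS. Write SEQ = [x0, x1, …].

  [0] addr=0x2e blk=5 s=1: MISS | VC []
  [1] addr=0x29 blk=5 s=1: L1-HIT | VC []
  [2] addr=0x1f blk=3 s=1: MISS | VC [5]
  [3] addr=0x29 blk=5 s=1: VC-HIT | VC [3]
  [4] addr=0x2e blk=5 s=1: L1-HIT | VC [3]
  [5] addr=0x1d blk=3 s=1: VC-HIT | VC [5]
  [6] addr=0x1a blk=3 s=1: L1-HIT | VC [5]
  [7] addr=0x2f blk=5 s=1: VC-HIT | VC [3]
  [8] addr=0x19 blk=3 s=1: VC-HIT | VC [5]
  [9] addr=0x1e blk=3 s=1: L1-HIT | VC [5]
  [10] addr=0x1f blk=3 s=1: L1-HIT | VC [5]
  [11] addr=0x1a blk=3 s=1: L1-HIT | VC [5]

SEQ = [MISS, L1-HIT, MISS, VC-HIT, L1-HIT, VC-HIT, L1-HIT, VC-HIT, VC-HIT, L1-HIT, L1-HIT, L1-HIT]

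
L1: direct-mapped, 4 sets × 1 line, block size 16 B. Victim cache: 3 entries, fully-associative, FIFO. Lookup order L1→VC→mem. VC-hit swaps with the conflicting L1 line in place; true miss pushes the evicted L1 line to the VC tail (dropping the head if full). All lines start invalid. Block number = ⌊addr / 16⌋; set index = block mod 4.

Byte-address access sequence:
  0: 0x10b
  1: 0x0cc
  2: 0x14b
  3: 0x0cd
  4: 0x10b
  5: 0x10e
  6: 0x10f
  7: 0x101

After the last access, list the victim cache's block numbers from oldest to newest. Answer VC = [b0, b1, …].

VC = [12, 20]

  [0] addr=0x10b blk=16 s=0: MISS | VC []
  [1] addr=0xcc blk=12 s=0: MISS | VC [16]
  [2] addr=0x14b blk=20 s=0: MISS | VC [16, 12]
  [3] addr=0xcd blk=12 s=0: VC-HIT | VC [16, 20]
  [4] addr=0x10b blk=16 s=0: VC-HIT | VC [12, 20]
  [5] addr=0x10e blk=16 s=0: L1-HIT | VC [12, 20]
  [6] addr=0x10f blk=16 s=0: L1-HIT | VC [12, 20]
  [7] addr=0x101 blk=16 s=0: L1-HIT | VC [12, 20]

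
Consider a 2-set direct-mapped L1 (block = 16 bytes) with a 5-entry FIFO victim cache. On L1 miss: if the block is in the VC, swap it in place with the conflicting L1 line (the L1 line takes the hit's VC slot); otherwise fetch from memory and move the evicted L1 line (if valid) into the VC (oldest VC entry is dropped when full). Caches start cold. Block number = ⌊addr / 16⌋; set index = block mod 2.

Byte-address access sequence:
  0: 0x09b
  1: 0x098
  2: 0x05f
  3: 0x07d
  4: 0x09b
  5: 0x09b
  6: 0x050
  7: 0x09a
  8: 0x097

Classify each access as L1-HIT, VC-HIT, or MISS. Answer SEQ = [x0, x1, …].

#0 0x9b→b9/s1 MISS; vc=[]
#1 0x98→b9/s1 L1-HIT; vc=[]
#2 0x5f→b5/s1 MISS; vc=[9]
#3 0x7d→b7/s1 MISS; vc=[9,5]
#4 0x9b→b9/s1 VC-HIT; vc=[7,5]
#5 0x9b→b9/s1 L1-HIT; vc=[7,5]
#6 0x50→b5/s1 VC-HIT; vc=[7,9]
#7 0x9a→b9/s1 VC-HIT; vc=[7,5]
#8 0x97→b9/s1 L1-HIT; vc=[7,5]

SEQ = [MISS, L1-HIT, MISS, MISS, VC-HIT, L1-HIT, VC-HIT, VC-HIT, L1-HIT]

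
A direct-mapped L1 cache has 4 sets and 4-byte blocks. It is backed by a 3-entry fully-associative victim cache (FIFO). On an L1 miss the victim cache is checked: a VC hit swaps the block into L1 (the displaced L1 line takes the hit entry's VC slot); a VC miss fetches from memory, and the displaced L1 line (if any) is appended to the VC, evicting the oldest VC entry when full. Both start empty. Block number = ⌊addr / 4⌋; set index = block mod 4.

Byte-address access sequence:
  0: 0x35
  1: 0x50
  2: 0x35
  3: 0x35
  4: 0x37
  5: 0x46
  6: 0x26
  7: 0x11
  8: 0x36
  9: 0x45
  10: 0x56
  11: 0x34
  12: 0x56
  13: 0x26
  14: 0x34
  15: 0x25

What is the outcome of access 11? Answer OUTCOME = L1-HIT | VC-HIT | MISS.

#0 0x35→b13/s1 MISS; vc=[]
#1 0x50→b20/s0 MISS; vc=[]
#2 0x35→b13/s1 L1-HIT; vc=[]
#3 0x35→b13/s1 L1-HIT; vc=[]
#4 0x37→b13/s1 L1-HIT; vc=[]
#5 0x46→b17/s1 MISS; vc=[13]
#6 0x26→b9/s1 MISS; vc=[13,17]
#7 0x11→b4/s0 MISS; vc=[13,17,20]
#8 0x36→b13/s1 VC-HIT; vc=[9,17,20]
#9 0x45→b17/s1 VC-HIT; vc=[9,13,20]
#10 0x56→b21/s1 MISS; vc=[13,20,17]
#11 0x34→b13/s1 VC-HIT; vc=[21,20,17]
#12 0x56→b21/s1 VC-HIT; vc=[13,20,17]
#13 0x26→b9/s1 MISS; vc=[20,17,21]
#14 0x34→b13/s1 MISS; vc=[17,21,9]
#15 0x25→b9/s1 VC-HIT; vc=[17,21,13]

OUTCOME = VC-HIT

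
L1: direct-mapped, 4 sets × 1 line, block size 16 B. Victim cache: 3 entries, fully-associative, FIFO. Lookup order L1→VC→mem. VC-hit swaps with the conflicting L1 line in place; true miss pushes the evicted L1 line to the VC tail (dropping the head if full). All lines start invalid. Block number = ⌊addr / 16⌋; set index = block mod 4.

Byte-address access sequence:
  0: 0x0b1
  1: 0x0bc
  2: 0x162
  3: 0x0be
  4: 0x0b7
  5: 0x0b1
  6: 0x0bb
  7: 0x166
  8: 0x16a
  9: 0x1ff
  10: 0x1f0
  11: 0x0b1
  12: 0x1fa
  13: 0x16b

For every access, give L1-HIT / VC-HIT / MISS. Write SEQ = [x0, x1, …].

#0 0xb1→b11/s3 MISS; vc=[]
#1 0xbc→b11/s3 L1-HIT; vc=[]
#2 0x162→b22/s2 MISS; vc=[]
#3 0xbe→b11/s3 L1-HIT; vc=[]
#4 0xb7→b11/s3 L1-HIT; vc=[]
#5 0xb1→b11/s3 L1-HIT; vc=[]
#6 0xbb→b11/s3 L1-HIT; vc=[]
#7 0x166→b22/s2 L1-HIT; vc=[]
#8 0x16a→b22/s2 L1-HIT; vc=[]
#9 0x1ff→b31/s3 MISS; vc=[11]
#10 0x1f0→b31/s3 L1-HIT; vc=[11]
#11 0xb1→b11/s3 VC-HIT; vc=[31]
#12 0x1fa→b31/s3 VC-HIT; vc=[11]
#13 0x16b→b22/s2 L1-HIT; vc=[11]

SEQ = [MISS, L1-HIT, MISS, L1-HIT, L1-HIT, L1-HIT, L1-HIT, L1-HIT, L1-HIT, MISS, L1-HIT, VC-HIT, VC-HIT, L1-HIT]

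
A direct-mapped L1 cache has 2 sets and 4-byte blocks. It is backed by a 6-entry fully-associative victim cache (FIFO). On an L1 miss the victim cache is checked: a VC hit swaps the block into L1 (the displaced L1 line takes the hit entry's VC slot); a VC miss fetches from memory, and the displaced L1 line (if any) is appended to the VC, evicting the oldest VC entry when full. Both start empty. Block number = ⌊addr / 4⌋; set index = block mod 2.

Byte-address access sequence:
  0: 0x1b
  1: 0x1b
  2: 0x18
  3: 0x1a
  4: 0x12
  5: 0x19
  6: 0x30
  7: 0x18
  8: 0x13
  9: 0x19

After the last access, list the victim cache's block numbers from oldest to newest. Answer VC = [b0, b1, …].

  [0] addr=0x1b blk=6 s=0: MISS | VC []
  [1] addr=0x1b blk=6 s=0: L1-HIT | VC []
  [2] addr=0x18 blk=6 s=0: L1-HIT | VC []
  [3] addr=0x1a blk=6 s=0: L1-HIT | VC []
  [4] addr=0x12 blk=4 s=0: MISS | VC [6]
  [5] addr=0x19 blk=6 s=0: VC-HIT | VC [4]
  [6] addr=0x30 blk=12 s=0: MISS | VC [4, 6]
  [7] addr=0x18 blk=6 s=0: VC-HIT | VC [4, 12]
  [8] addr=0x13 blk=4 s=0: VC-HIT | VC [6, 12]
  [9] addr=0x19 blk=6 s=0: VC-HIT | VC [4, 12]

VC = [4, 12]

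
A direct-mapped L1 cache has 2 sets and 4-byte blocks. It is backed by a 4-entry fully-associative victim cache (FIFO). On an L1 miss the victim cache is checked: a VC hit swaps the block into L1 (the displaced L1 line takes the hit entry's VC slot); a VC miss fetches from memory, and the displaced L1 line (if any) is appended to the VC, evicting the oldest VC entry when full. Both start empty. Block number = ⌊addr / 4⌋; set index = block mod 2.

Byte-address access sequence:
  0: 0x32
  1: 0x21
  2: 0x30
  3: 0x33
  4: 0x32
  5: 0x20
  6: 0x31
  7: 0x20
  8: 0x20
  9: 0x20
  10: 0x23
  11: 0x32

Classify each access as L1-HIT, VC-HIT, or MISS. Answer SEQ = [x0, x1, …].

SEQ = [MISS, MISS, VC-HIT, L1-HIT, L1-HIT, VC-HIT, VC-HIT, VC-HIT, L1-HIT, L1-HIT, L1-HIT, VC-HIT]

#0 0x32→b12/s0 MISS; vc=[]
#1 0x21→b8/s0 MISS; vc=[12]
#2 0x30→b12/s0 VC-HIT; vc=[8]
#3 0x33→b12/s0 L1-HIT; vc=[8]
#4 0x32→b12/s0 L1-HIT; vc=[8]
#5 0x20→b8/s0 VC-HIT; vc=[12]
#6 0x31→b12/s0 VC-HIT; vc=[8]
#7 0x20→b8/s0 VC-HIT; vc=[12]
#8 0x20→b8/s0 L1-HIT; vc=[12]
#9 0x20→b8/s0 L1-HIT; vc=[12]
#10 0x23→b8/s0 L1-HIT; vc=[12]
#11 0x32→b12/s0 VC-HIT; vc=[8]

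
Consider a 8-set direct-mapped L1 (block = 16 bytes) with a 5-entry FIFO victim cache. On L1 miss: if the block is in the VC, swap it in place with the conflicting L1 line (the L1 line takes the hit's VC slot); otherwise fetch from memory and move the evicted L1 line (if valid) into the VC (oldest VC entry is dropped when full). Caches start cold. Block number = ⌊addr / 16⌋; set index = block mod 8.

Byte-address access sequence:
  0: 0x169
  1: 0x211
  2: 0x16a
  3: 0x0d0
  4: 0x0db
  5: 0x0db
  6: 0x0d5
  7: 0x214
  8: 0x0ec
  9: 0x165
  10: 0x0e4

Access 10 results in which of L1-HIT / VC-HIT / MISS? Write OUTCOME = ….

OUTCOME = VC-HIT

  [0] addr=0x169 blk=22 s=6: MISS | VC []
  [1] addr=0x211 blk=33 s=1: MISS | VC []
  [2] addr=0x16a blk=22 s=6: L1-HIT | VC []
  [3] addr=0xd0 blk=13 s=5: MISS | VC []
  [4] addr=0xdb blk=13 s=5: L1-HIT | VC []
  [5] addr=0xdb blk=13 s=5: L1-HIT | VC []
  [6] addr=0xd5 blk=13 s=5: L1-HIT | VC []
  [7] addr=0x214 blk=33 s=1: L1-HIT | VC []
  [8] addr=0xec blk=14 s=6: MISS | VC [22]
  [9] addr=0x165 blk=22 s=6: VC-HIT | VC [14]
  [10] addr=0xe4 blk=14 s=6: VC-HIT | VC [22]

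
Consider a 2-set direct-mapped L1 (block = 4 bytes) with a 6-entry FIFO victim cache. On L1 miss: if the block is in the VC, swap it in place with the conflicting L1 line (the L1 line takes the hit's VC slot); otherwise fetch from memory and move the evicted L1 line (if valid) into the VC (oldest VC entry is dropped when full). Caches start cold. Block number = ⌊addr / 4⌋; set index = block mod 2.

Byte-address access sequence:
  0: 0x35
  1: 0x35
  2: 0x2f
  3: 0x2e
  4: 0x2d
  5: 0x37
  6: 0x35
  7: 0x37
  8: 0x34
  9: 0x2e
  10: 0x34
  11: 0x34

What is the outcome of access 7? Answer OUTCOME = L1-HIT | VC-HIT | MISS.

0: 0x35 (blk 13, set 1) → MISS  vc=[]
1: 0x35 (blk 13, set 1) → L1-HIT  vc=[]
2: 0x2f (blk 11, set 1) → MISS  vc=[13]
3: 0x2e (blk 11, set 1) → L1-HIT  vc=[13]
4: 0x2d (blk 11, set 1) → L1-HIT  vc=[13]
5: 0x37 (blk 13, set 1) → VC-HIT  vc=[11]
6: 0x35 (blk 13, set 1) → L1-HIT  vc=[11]
7: 0x37 (blk 13, set 1) → L1-HIT  vc=[11]
8: 0x34 (blk 13, set 1) → L1-HIT  vc=[11]
9: 0x2e (blk 11, set 1) → VC-HIT  vc=[13]
10: 0x34 (blk 13, set 1) → VC-HIT  vc=[11]
11: 0x34 (blk 13, set 1) → L1-HIT  vc=[11]

OUTCOME = L1-HIT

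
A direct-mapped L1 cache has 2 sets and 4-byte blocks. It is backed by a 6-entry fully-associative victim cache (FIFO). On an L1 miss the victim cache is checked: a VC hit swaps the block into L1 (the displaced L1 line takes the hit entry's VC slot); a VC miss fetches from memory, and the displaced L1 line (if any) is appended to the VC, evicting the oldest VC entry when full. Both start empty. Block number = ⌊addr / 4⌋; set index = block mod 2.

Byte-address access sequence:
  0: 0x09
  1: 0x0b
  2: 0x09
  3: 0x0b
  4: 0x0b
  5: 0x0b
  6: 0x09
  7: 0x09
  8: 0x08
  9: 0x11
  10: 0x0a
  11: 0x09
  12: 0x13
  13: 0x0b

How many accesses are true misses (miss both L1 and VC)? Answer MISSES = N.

0: 0x9 (blk 2, set 0) → MISS  vc=[]
1: 0xb (blk 2, set 0) → L1-HIT  vc=[]
2: 0x9 (blk 2, set 0) → L1-HIT  vc=[]
3: 0xb (blk 2, set 0) → L1-HIT  vc=[]
4: 0xb (blk 2, set 0) → L1-HIT  vc=[]
5: 0xb (blk 2, set 0) → L1-HIT  vc=[]
6: 0x9 (blk 2, set 0) → L1-HIT  vc=[]
7: 0x9 (blk 2, set 0) → L1-HIT  vc=[]
8: 0x8 (blk 2, set 0) → L1-HIT  vc=[]
9: 0x11 (blk 4, set 0) → MISS  vc=[2]
10: 0xa (blk 2, set 0) → VC-HIT  vc=[4]
11: 0x9 (blk 2, set 0) → L1-HIT  vc=[4]
12: 0x13 (blk 4, set 0) → VC-HIT  vc=[2]
13: 0xb (blk 2, set 0) → VC-HIT  vc=[4]

MISSES = 2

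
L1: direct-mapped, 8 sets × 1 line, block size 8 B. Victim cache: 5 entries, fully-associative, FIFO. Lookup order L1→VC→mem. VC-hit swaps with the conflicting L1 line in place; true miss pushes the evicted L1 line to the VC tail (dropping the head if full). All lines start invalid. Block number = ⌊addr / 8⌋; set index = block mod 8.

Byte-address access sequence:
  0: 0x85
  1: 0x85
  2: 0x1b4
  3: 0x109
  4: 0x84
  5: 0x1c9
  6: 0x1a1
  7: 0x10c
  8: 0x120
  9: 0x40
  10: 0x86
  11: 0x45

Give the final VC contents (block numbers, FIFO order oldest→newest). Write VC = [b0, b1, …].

0: 0x85 (blk 16, set 0) → MISS  vc=[]
1: 0x85 (blk 16, set 0) → L1-HIT  vc=[]
2: 0x1b4 (blk 54, set 6) → MISS  vc=[]
3: 0x109 (blk 33, set 1) → MISS  vc=[]
4: 0x84 (blk 16, set 0) → L1-HIT  vc=[]
5: 0x1c9 (blk 57, set 1) → MISS  vc=[33]
6: 0x1a1 (blk 52, set 4) → MISS  vc=[33]
7: 0x10c (blk 33, set 1) → VC-HIT  vc=[57]
8: 0x120 (blk 36, set 4) → MISS  vc=[57, 52]
9: 0x40 (blk 8, set 0) → MISS  vc=[57, 52, 16]
10: 0x86 (blk 16, set 0) → VC-HIT  vc=[57, 52, 8]
11: 0x45 (blk 8, set 0) → VC-HIT  vc=[57, 52, 16]

VC = [57, 52, 16]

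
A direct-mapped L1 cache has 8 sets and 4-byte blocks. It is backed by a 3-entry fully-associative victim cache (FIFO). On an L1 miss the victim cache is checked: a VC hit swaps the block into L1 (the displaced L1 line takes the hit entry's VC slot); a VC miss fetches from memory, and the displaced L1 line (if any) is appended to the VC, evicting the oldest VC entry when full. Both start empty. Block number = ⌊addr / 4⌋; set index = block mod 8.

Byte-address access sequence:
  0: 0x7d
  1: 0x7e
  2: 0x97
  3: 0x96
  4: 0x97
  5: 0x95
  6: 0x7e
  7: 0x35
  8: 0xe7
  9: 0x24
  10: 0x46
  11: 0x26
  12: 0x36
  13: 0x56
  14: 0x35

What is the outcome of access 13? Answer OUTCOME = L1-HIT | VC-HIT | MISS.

OUTCOME = MISS

0: 0x7d (blk 31, set 7) → MISS  vc=[]
1: 0x7e (blk 31, set 7) → L1-HIT  vc=[]
2: 0x97 (blk 37, set 5) → MISS  vc=[]
3: 0x96 (blk 37, set 5) → L1-HIT  vc=[]
4: 0x97 (blk 37, set 5) → L1-HIT  vc=[]
5: 0x95 (blk 37, set 5) → L1-HIT  vc=[]
6: 0x7e (blk 31, set 7) → L1-HIT  vc=[]
7: 0x35 (blk 13, set 5) → MISS  vc=[37]
8: 0xe7 (blk 57, set 1) → MISS  vc=[37]
9: 0x24 (blk 9, set 1) → MISS  vc=[37, 57]
10: 0x46 (blk 17, set 1) → MISS  vc=[37, 57, 9]
11: 0x26 (blk 9, set 1) → VC-HIT  vc=[37, 57, 17]
12: 0x36 (blk 13, set 5) → L1-HIT  vc=[37, 57, 17]
13: 0x56 (blk 21, set 5) → MISS  vc=[57, 17, 13]
14: 0x35 (blk 13, set 5) → VC-HIT  vc=[57, 17, 21]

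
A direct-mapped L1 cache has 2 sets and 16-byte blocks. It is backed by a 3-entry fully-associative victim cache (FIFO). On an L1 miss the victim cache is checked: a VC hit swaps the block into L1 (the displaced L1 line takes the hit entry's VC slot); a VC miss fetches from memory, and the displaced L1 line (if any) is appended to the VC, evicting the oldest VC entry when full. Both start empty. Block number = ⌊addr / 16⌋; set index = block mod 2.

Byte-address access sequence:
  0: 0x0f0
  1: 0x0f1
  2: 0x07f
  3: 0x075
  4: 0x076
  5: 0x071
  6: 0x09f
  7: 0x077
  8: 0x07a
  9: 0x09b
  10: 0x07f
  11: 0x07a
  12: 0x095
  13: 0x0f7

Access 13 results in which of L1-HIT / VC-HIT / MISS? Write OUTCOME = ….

#0 0xf0→b15/s1 MISS; vc=[]
#1 0xf1→b15/s1 L1-HIT; vc=[]
#2 0x7f→b7/s1 MISS; vc=[15]
#3 0x75→b7/s1 L1-HIT; vc=[15]
#4 0x76→b7/s1 L1-HIT; vc=[15]
#5 0x71→b7/s1 L1-HIT; vc=[15]
#6 0x9f→b9/s1 MISS; vc=[15,7]
#7 0x77→b7/s1 VC-HIT; vc=[15,9]
#8 0x7a→b7/s1 L1-HIT; vc=[15,9]
#9 0x9b→b9/s1 VC-HIT; vc=[15,7]
#10 0x7f→b7/s1 VC-HIT; vc=[15,9]
#11 0x7a→b7/s1 L1-HIT; vc=[15,9]
#12 0x95→b9/s1 VC-HIT; vc=[15,7]
#13 0xf7→b15/s1 VC-HIT; vc=[9,7]

OUTCOME = VC-HIT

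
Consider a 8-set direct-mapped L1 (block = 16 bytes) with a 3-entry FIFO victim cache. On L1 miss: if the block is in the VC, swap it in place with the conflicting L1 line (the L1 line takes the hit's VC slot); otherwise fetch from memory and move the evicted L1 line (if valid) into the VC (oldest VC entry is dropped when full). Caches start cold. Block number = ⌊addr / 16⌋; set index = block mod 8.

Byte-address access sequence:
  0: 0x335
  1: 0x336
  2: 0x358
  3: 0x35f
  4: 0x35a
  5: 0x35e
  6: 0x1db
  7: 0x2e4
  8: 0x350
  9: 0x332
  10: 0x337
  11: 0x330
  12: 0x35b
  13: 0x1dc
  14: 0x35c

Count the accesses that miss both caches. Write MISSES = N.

MISSES = 4

  [0] addr=0x335 blk=51 s=3: MISS | VC []
  [1] addr=0x336 blk=51 s=3: L1-HIT | VC []
  [2] addr=0x358 blk=53 s=5: MISS | VC []
  [3] addr=0x35f blk=53 s=5: L1-HIT | VC []
  [4] addr=0x35a blk=53 s=5: L1-HIT | VC []
  [5] addr=0x35e blk=53 s=5: L1-HIT | VC []
  [6] addr=0x1db blk=29 s=5: MISS | VC [53]
  [7] addr=0x2e4 blk=46 s=6: MISS | VC [53]
  [8] addr=0x350 blk=53 s=5: VC-HIT | VC [29]
  [9] addr=0x332 blk=51 s=3: L1-HIT | VC [29]
  [10] addr=0x337 blk=51 s=3: L1-HIT | VC [29]
  [11] addr=0x330 blk=51 s=3: L1-HIT | VC [29]
  [12] addr=0x35b blk=53 s=5: L1-HIT | VC [29]
  [13] addr=0x1dc blk=29 s=5: VC-HIT | VC [53]
  [14] addr=0x35c blk=53 s=5: VC-HIT | VC [29]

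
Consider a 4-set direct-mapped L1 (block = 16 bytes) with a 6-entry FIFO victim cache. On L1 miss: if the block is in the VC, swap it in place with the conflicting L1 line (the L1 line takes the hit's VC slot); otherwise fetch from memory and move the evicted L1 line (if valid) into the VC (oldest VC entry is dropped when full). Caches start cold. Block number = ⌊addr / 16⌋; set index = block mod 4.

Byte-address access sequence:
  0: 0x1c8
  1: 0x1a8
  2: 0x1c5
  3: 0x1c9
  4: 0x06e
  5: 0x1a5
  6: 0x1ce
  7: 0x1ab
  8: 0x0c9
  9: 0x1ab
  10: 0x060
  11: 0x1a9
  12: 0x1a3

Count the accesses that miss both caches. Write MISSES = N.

MISSES = 4

#0 0x1c8→b28/s0 MISS; vc=[]
#1 0x1a8→b26/s2 MISS; vc=[]
#2 0x1c5→b28/s0 L1-HIT; vc=[]
#3 0x1c9→b28/s0 L1-HIT; vc=[]
#4 0x6e→b6/s2 MISS; vc=[26]
#5 0x1a5→b26/s2 VC-HIT; vc=[6]
#6 0x1ce→b28/s0 L1-HIT; vc=[6]
#7 0x1ab→b26/s2 L1-HIT; vc=[6]
#8 0xc9→b12/s0 MISS; vc=[6,28]
#9 0x1ab→b26/s2 L1-HIT; vc=[6,28]
#10 0x60→b6/s2 VC-HIT; vc=[26,28]
#11 0x1a9→b26/s2 VC-HIT; vc=[6,28]
#12 0x1a3→b26/s2 L1-HIT; vc=[6,28]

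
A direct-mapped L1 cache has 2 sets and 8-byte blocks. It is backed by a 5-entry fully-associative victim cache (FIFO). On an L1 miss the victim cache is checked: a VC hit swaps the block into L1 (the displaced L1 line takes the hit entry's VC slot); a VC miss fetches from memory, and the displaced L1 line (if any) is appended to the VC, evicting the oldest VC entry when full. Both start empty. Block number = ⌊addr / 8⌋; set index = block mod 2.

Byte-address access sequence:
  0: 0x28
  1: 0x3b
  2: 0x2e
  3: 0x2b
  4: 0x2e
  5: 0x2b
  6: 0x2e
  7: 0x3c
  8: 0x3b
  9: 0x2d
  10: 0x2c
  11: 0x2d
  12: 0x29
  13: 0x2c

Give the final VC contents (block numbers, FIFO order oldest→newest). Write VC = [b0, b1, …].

VC = [7]

  [0] addr=0x28 blk=5 s=1: MISS | VC []
  [1] addr=0x3b blk=7 s=1: MISS | VC [5]
  [2] addr=0x2e blk=5 s=1: VC-HIT | VC [7]
  [3] addr=0x2b blk=5 s=1: L1-HIT | VC [7]
  [4] addr=0x2e blk=5 s=1: L1-HIT | VC [7]
  [5] addr=0x2b blk=5 s=1: L1-HIT | VC [7]
  [6] addr=0x2e blk=5 s=1: L1-HIT | VC [7]
  [7] addr=0x3c blk=7 s=1: VC-HIT | VC [5]
  [8] addr=0x3b blk=7 s=1: L1-HIT | VC [5]
  [9] addr=0x2d blk=5 s=1: VC-HIT | VC [7]
  [10] addr=0x2c blk=5 s=1: L1-HIT | VC [7]
  [11] addr=0x2d blk=5 s=1: L1-HIT | VC [7]
  [12] addr=0x29 blk=5 s=1: L1-HIT | VC [7]
  [13] addr=0x2c blk=5 s=1: L1-HIT | VC [7]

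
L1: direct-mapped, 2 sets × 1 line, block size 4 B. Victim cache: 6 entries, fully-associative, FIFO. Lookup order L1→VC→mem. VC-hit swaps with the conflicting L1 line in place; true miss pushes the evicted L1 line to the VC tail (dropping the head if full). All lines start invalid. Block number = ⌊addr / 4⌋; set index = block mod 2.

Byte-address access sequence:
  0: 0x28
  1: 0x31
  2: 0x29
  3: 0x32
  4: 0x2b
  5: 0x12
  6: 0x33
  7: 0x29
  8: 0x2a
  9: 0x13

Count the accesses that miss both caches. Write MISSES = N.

MISSES = 3

  [0] addr=0x28 blk=10 s=0: MISS | VC []
  [1] addr=0x31 blk=12 s=0: MISS | VC [10]
  [2] addr=0x29 blk=10 s=0: VC-HIT | VC [12]
  [3] addr=0x32 blk=12 s=0: VC-HIT | VC [10]
  [4] addr=0x2b blk=10 s=0: VC-HIT | VC [12]
  [5] addr=0x12 blk=4 s=0: MISS | VC [12, 10]
  [6] addr=0x33 blk=12 s=0: VC-HIT | VC [4, 10]
  [7] addr=0x29 blk=10 s=0: VC-HIT | VC [4, 12]
  [8] addr=0x2a blk=10 s=0: L1-HIT | VC [4, 12]
  [9] addr=0x13 blk=4 s=0: VC-HIT | VC [10, 12]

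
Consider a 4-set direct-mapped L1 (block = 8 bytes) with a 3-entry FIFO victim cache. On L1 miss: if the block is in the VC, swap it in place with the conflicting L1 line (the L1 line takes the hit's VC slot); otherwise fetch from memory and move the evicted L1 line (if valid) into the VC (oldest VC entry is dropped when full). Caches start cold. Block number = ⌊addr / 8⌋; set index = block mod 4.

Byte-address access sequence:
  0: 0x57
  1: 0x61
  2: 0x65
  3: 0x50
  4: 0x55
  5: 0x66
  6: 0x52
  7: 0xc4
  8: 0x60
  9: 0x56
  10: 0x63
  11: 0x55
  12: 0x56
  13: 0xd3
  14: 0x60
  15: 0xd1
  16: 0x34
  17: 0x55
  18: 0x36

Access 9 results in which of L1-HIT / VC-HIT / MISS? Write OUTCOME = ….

OUTCOME = L1-HIT

  [0] addr=0x57 blk=10 s=2: MISS | VC []
  [1] addr=0x61 blk=12 s=0: MISS | VC []
  [2] addr=0x65 blk=12 s=0: L1-HIT | VC []
  [3] addr=0x50 blk=10 s=2: L1-HIT | VC []
  [4] addr=0x55 blk=10 s=2: L1-HIT | VC []
  [5] addr=0x66 blk=12 s=0: L1-HIT | VC []
  [6] addr=0x52 blk=10 s=2: L1-HIT | VC []
  [7] addr=0xc4 blk=24 s=0: MISS | VC [12]
  [8] addr=0x60 blk=12 s=0: VC-HIT | VC [24]
  [9] addr=0x56 blk=10 s=2: L1-HIT | VC [24]
  [10] addr=0x63 blk=12 s=0: L1-HIT | VC [24]
  [11] addr=0x55 blk=10 s=2: L1-HIT | VC [24]
  [12] addr=0x56 blk=10 s=2: L1-HIT | VC [24]
  [13] addr=0xd3 blk=26 s=2: MISS | VC [24, 10]
  [14] addr=0x60 blk=12 s=0: L1-HIT | VC [24, 10]
  [15] addr=0xd1 blk=26 s=2: L1-HIT | VC [24, 10]
  [16] addr=0x34 blk=6 s=2: MISS | VC [24, 10, 26]
  [17] addr=0x55 blk=10 s=2: VC-HIT | VC [24, 6, 26]
  [18] addr=0x36 blk=6 s=2: VC-HIT | VC [24, 10, 26]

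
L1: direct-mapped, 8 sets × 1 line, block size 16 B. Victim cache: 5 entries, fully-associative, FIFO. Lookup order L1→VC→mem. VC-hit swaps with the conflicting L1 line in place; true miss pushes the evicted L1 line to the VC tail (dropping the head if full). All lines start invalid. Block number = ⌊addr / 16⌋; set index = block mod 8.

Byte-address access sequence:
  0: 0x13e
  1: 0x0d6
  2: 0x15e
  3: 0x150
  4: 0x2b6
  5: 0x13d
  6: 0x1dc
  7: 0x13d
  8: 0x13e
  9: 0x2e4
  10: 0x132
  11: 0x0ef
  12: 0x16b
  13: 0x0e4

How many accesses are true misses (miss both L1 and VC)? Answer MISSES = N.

MISSES = 8

0: 0x13e (blk 19, set 3) → MISS  vc=[]
1: 0xd6 (blk 13, set 5) → MISS  vc=[]
2: 0x15e (blk 21, set 5) → MISS  vc=[13]
3: 0x150 (blk 21, set 5) → L1-HIT  vc=[13]
4: 0x2b6 (blk 43, set 3) → MISS  vc=[13, 19]
5: 0x13d (blk 19, set 3) → VC-HIT  vc=[13, 43]
6: 0x1dc (blk 29, set 5) → MISS  vc=[13, 43, 21]
7: 0x13d (blk 19, set 3) → L1-HIT  vc=[13, 43, 21]
8: 0x13e (blk 19, set 3) → L1-HIT  vc=[13, 43, 21]
9: 0x2e4 (blk 46, set 6) → MISS  vc=[13, 43, 21]
10: 0x132 (blk 19, set 3) → L1-HIT  vc=[13, 43, 21]
11: 0xef (blk 14, set 6) → MISS  vc=[13, 43, 21, 46]
12: 0x16b (blk 22, set 6) → MISS  vc=[13, 43, 21, 46, 14]
13: 0xe4 (blk 14, set 6) → VC-HIT  vc=[13, 43, 21, 46, 22]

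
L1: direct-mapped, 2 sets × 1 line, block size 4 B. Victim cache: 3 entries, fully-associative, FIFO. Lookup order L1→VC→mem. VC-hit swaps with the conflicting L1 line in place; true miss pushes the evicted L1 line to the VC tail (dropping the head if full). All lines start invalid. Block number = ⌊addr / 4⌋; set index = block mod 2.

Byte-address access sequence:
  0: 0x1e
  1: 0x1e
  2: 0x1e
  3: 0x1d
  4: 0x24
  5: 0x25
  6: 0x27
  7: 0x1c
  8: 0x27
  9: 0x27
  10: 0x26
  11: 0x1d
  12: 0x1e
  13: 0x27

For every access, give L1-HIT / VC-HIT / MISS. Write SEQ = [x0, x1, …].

  [0] addr=0x1e blk=7 s=1: MISS | VC []
  [1] addr=0x1e blk=7 s=1: L1-HIT | VC []
  [2] addr=0x1e blk=7 s=1: L1-HIT | VC []
  [3] addr=0x1d blk=7 s=1: L1-HIT | VC []
  [4] addr=0x24 blk=9 s=1: MISS | VC [7]
  [5] addr=0x25 blk=9 s=1: L1-HIT | VC [7]
  [6] addr=0x27 blk=9 s=1: L1-HIT | VC [7]
  [7] addr=0x1c blk=7 s=1: VC-HIT | VC [9]
  [8] addr=0x27 blk=9 s=1: VC-HIT | VC [7]
  [9] addr=0x27 blk=9 s=1: L1-HIT | VC [7]
  [10] addr=0x26 blk=9 s=1: L1-HIT | VC [7]
  [11] addr=0x1d blk=7 s=1: VC-HIT | VC [9]
  [12] addr=0x1e blk=7 s=1: L1-HIT | VC [9]
  [13] addr=0x27 blk=9 s=1: VC-HIT | VC [7]

SEQ = [MISS, L1-HIT, L1-HIT, L1-HIT, MISS, L1-HIT, L1-HIT, VC-HIT, VC-HIT, L1-HIT, L1-HIT, VC-HIT, L1-HIT, VC-HIT]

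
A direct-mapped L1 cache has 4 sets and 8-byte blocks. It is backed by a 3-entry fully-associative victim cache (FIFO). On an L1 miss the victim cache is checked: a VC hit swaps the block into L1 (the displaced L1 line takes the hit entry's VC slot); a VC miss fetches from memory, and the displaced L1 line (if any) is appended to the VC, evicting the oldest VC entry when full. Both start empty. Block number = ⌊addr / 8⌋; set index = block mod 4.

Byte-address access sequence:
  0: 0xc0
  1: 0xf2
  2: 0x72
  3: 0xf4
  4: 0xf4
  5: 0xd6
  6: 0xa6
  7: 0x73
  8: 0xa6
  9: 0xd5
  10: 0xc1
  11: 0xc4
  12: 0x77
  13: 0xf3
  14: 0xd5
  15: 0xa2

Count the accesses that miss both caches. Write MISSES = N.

MISSES = 5

0: 0xc0 (blk 24, set 0) → MISS  vc=[]
1: 0xf2 (blk 30, set 2) → MISS  vc=[]
2: 0x72 (blk 14, set 2) → MISS  vc=[30]
3: 0xf4 (blk 30, set 2) → VC-HIT  vc=[14]
4: 0xf4 (blk 30, set 2) → L1-HIT  vc=[14]
5: 0xd6 (blk 26, set 2) → MISS  vc=[14, 30]
6: 0xa6 (blk 20, set 0) → MISS  vc=[14, 30, 24]
7: 0x73 (blk 14, set 2) → VC-HIT  vc=[26, 30, 24]
8: 0xa6 (blk 20, set 0) → L1-HIT  vc=[26, 30, 24]
9: 0xd5 (blk 26, set 2) → VC-HIT  vc=[14, 30, 24]
10: 0xc1 (blk 24, set 0) → VC-HIT  vc=[14, 30, 20]
11: 0xc4 (blk 24, set 0) → L1-HIT  vc=[14, 30, 20]
12: 0x77 (blk 14, set 2) → VC-HIT  vc=[26, 30, 20]
13: 0xf3 (blk 30, set 2) → VC-HIT  vc=[26, 14, 20]
14: 0xd5 (blk 26, set 2) → VC-HIT  vc=[30, 14, 20]
15: 0xa2 (blk 20, set 0) → VC-HIT  vc=[30, 14, 24]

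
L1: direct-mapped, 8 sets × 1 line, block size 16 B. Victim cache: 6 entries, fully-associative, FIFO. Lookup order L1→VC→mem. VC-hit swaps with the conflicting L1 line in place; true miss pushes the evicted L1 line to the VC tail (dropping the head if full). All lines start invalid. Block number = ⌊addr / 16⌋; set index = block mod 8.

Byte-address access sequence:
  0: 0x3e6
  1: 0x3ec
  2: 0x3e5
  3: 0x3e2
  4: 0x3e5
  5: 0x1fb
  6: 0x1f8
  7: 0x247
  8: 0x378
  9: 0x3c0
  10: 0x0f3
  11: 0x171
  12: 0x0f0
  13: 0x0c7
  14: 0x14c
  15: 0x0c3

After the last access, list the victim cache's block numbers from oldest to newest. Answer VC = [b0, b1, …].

VC = [31, 36, 55, 23, 60, 20]

  [0] addr=0x3e6 blk=62 s=6: MISS | VC []
  [1] addr=0x3ec blk=62 s=6: L1-HIT | VC []
  [2] addr=0x3e5 blk=62 s=6: L1-HIT | VC []
  [3] addr=0x3e2 blk=62 s=6: L1-HIT | VC []
  [4] addr=0x3e5 blk=62 s=6: L1-HIT | VC []
  [5] addr=0x1fb blk=31 s=7: MISS | VC []
  [6] addr=0x1f8 blk=31 s=7: L1-HIT | VC []
  [7] addr=0x247 blk=36 s=4: MISS | VC []
  [8] addr=0x378 blk=55 s=7: MISS | VC [31]
  [9] addr=0x3c0 blk=60 s=4: MISS | VC [31, 36]
  [10] addr=0xf3 blk=15 s=7: MISS | VC [31, 36, 55]
  [11] addr=0x171 blk=23 s=7: MISS | VC [31, 36, 55, 15]
  [12] addr=0xf0 blk=15 s=7: VC-HIT | VC [31, 36, 55, 23]
  [13] addr=0xc7 blk=12 s=4: MISS | VC [31, 36, 55, 23, 60]
  [14] addr=0x14c blk=20 s=4: MISS | VC [31, 36, 55, 23, 60, 12]
  [15] addr=0xc3 blk=12 s=4: VC-HIT | VC [31, 36, 55, 23, 60, 20]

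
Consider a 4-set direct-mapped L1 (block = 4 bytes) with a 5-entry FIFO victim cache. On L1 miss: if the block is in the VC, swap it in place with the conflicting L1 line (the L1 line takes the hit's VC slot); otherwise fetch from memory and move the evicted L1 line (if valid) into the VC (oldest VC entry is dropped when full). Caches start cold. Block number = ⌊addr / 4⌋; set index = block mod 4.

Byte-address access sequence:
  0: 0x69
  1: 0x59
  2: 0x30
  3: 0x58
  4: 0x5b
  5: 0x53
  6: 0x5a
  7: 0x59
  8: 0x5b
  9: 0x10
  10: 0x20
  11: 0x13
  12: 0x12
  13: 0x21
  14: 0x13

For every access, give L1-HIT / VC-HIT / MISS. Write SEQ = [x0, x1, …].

#0 0x69→b26/s2 MISS; vc=[]
#1 0x59→b22/s2 MISS; vc=[26]
#2 0x30→b12/s0 MISS; vc=[26]
#3 0x58→b22/s2 L1-HIT; vc=[26]
#4 0x5b→b22/s2 L1-HIT; vc=[26]
#5 0x53→b20/s0 MISS; vc=[26,12]
#6 0x5a→b22/s2 L1-HIT; vc=[26,12]
#7 0x59→b22/s2 L1-HIT; vc=[26,12]
#8 0x5b→b22/s2 L1-HIT; vc=[26,12]
#9 0x10→b4/s0 MISS; vc=[26,12,20]
#10 0x20→b8/s0 MISS; vc=[26,12,20,4]
#11 0x13→b4/s0 VC-HIT; vc=[26,12,20,8]
#12 0x12→b4/s0 L1-HIT; vc=[26,12,20,8]
#13 0x21→b8/s0 VC-HIT; vc=[26,12,20,4]
#14 0x13→b4/s0 VC-HIT; vc=[26,12,20,8]

SEQ = [MISS, MISS, MISS, L1-HIT, L1-HIT, MISS, L1-HIT, L1-HIT, L1-HIT, MISS, MISS, VC-HIT, L1-HIT, VC-HIT, VC-HIT]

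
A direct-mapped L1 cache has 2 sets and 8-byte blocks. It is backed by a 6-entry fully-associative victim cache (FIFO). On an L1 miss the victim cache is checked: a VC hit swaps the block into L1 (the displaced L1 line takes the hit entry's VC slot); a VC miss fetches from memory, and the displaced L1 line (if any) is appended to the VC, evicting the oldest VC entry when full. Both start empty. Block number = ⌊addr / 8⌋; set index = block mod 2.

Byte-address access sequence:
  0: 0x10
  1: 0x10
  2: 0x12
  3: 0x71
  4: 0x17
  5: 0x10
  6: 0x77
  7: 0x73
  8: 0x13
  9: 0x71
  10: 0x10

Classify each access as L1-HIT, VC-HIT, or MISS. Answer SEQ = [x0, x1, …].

SEQ = [MISS, L1-HIT, L1-HIT, MISS, VC-HIT, L1-HIT, VC-HIT, L1-HIT, VC-HIT, VC-HIT, VC-HIT]

#0 0x10→b2/s0 MISS; vc=[]
#1 0x10→b2/s0 L1-HIT; vc=[]
#2 0x12→b2/s0 L1-HIT; vc=[]
#3 0x71→b14/s0 MISS; vc=[2]
#4 0x17→b2/s0 VC-HIT; vc=[14]
#5 0x10→b2/s0 L1-HIT; vc=[14]
#6 0x77→b14/s0 VC-HIT; vc=[2]
#7 0x73→b14/s0 L1-HIT; vc=[2]
#8 0x13→b2/s0 VC-HIT; vc=[14]
#9 0x71→b14/s0 VC-HIT; vc=[2]
#10 0x10→b2/s0 VC-HIT; vc=[14]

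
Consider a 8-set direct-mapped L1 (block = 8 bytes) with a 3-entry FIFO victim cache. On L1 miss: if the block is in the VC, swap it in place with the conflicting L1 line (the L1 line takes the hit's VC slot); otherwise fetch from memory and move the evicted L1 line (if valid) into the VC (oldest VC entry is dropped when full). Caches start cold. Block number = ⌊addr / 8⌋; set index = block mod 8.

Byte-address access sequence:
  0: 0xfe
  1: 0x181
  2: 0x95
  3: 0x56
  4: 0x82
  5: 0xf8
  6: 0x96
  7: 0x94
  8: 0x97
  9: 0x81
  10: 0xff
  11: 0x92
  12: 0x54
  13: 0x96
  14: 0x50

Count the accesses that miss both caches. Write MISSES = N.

0: 0xfe (blk 31, set 7) → MISS  vc=[]
1: 0x181 (blk 48, set 0) → MISS  vc=[]
2: 0x95 (blk 18, set 2) → MISS  vc=[]
3: 0x56 (blk 10, set 2) → MISS  vc=[18]
4: 0x82 (blk 16, set 0) → MISS  vc=[18, 48]
5: 0xf8 (blk 31, set 7) → L1-HIT  vc=[18, 48]
6: 0x96 (blk 18, set 2) → VC-HIT  vc=[10, 48]
7: 0x94 (blk 18, set 2) → L1-HIT  vc=[10, 48]
8: 0x97 (blk 18, set 2) → L1-HIT  vc=[10, 48]
9: 0x81 (blk 16, set 0) → L1-HIT  vc=[10, 48]
10: 0xff (blk 31, set 7) → L1-HIT  vc=[10, 48]
11: 0x92 (blk 18, set 2) → L1-HIT  vc=[10, 48]
12: 0x54 (blk 10, set 2) → VC-HIT  vc=[18, 48]
13: 0x96 (blk 18, set 2) → VC-HIT  vc=[10, 48]
14: 0x50 (blk 10, set 2) → VC-HIT  vc=[18, 48]

MISSES = 5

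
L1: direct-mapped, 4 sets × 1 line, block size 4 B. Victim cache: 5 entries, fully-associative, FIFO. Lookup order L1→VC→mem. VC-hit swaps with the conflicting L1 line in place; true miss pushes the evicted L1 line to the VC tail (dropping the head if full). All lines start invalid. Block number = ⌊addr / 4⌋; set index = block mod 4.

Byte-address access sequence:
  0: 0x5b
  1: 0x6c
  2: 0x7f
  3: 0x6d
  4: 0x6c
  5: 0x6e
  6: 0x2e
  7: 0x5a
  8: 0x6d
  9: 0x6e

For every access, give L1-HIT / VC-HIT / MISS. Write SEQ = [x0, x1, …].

0: 0x5b (blk 22, set 2) → MISS  vc=[]
1: 0x6c (blk 27, set 3) → MISS  vc=[]
2: 0x7f (blk 31, set 3) → MISS  vc=[27]
3: 0x6d (blk 27, set 3) → VC-HIT  vc=[31]
4: 0x6c (blk 27, set 3) → L1-HIT  vc=[31]
5: 0x6e (blk 27, set 3) → L1-HIT  vc=[31]
6: 0x2e (blk 11, set 3) → MISS  vc=[31, 27]
7: 0x5a (blk 22, set 2) → L1-HIT  vc=[31, 27]
8: 0x6d (blk 27, set 3) → VC-HIT  vc=[31, 11]
9: 0x6e (blk 27, set 3) → L1-HIT  vc=[31, 11]

SEQ = [MISS, MISS, MISS, VC-HIT, L1-HIT, L1-HIT, MISS, L1-HIT, VC-HIT, L1-HIT]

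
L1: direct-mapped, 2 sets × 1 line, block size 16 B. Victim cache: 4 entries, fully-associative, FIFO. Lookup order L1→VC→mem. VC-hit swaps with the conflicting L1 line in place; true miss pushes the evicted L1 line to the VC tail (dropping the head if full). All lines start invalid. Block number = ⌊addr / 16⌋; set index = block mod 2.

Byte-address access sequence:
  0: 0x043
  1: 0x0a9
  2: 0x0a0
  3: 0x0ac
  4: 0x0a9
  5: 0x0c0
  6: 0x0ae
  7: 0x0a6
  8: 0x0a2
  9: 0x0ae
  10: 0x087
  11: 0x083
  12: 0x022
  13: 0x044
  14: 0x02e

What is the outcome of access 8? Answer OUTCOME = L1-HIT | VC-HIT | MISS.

OUTCOME = L1-HIT

0: 0x43 (blk 4, set 0) → MISS  vc=[]
1: 0xa9 (blk 10, set 0) → MISS  vc=[4]
2: 0xa0 (blk 10, set 0) → L1-HIT  vc=[4]
3: 0xac (blk 10, set 0) → L1-HIT  vc=[4]
4: 0xa9 (blk 10, set 0) → L1-HIT  vc=[4]
5: 0xc0 (blk 12, set 0) → MISS  vc=[4, 10]
6: 0xae (blk 10, set 0) → VC-HIT  vc=[4, 12]
7: 0xa6 (blk 10, set 0) → L1-HIT  vc=[4, 12]
8: 0xa2 (blk 10, set 0) → L1-HIT  vc=[4, 12]
9: 0xae (blk 10, set 0) → L1-HIT  vc=[4, 12]
10: 0x87 (blk 8, set 0) → MISS  vc=[4, 12, 10]
11: 0x83 (blk 8, set 0) → L1-HIT  vc=[4, 12, 10]
12: 0x22 (blk 2, set 0) → MISS  vc=[4, 12, 10, 8]
13: 0x44 (blk 4, set 0) → VC-HIT  vc=[2, 12, 10, 8]
14: 0x2e (blk 2, set 0) → VC-HIT  vc=[4, 12, 10, 8]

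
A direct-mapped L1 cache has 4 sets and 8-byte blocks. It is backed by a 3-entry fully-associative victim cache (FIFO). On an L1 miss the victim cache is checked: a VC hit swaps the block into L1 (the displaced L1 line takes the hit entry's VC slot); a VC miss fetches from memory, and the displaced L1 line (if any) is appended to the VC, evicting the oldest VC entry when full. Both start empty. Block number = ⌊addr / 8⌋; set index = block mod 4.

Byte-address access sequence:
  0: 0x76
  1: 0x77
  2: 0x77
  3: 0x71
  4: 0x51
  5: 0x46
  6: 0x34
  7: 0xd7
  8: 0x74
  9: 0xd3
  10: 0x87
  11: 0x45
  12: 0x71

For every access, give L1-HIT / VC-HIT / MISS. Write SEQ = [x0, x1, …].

SEQ = [MISS, L1-HIT, L1-HIT, L1-HIT, MISS, MISS, MISS, MISS, VC-HIT, VC-HIT, MISS, VC-HIT, MISS]

  [0] addr=0x76 blk=14 s=2: MISS | VC []
  [1] addr=0x77 blk=14 s=2: L1-HIT | VC []
  [2] addr=0x77 blk=14 s=2: L1-HIT | VC []
  [3] addr=0x71 blk=14 s=2: L1-HIT | VC []
  [4] addr=0x51 blk=10 s=2: MISS | VC [14]
  [5] addr=0x46 blk=8 s=0: MISS | VC [14]
  [6] addr=0x34 blk=6 s=2: MISS | VC [14, 10]
  [7] addr=0xd7 blk=26 s=2: MISS | VC [14, 10, 6]
  [8] addr=0x74 blk=14 s=2: VC-HIT | VC [26, 10, 6]
  [9] addr=0xd3 blk=26 s=2: VC-HIT | VC [14, 10, 6]
  [10] addr=0x87 blk=16 s=0: MISS | VC [10, 6, 8]
  [11] addr=0x45 blk=8 s=0: VC-HIT | VC [10, 6, 16]
  [12] addr=0x71 blk=14 s=2: MISS | VC [6, 16, 26]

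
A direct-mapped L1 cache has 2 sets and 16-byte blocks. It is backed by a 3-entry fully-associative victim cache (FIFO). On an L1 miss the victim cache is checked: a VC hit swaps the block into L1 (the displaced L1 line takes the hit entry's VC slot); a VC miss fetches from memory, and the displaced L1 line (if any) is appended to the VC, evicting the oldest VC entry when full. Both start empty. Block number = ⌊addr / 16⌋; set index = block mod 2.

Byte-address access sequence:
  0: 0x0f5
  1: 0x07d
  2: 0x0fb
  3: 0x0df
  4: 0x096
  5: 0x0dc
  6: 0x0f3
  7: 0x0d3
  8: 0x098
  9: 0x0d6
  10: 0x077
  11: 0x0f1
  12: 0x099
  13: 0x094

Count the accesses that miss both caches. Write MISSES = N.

MISSES = 4

#0 0xf5→b15/s1 MISS; vc=[]
#1 0x7d→b7/s1 MISS; vc=[15]
#2 0xfb→b15/s1 VC-HIT; vc=[7]
#3 0xdf→b13/s1 MISS; vc=[7,15]
#4 0x96→b9/s1 MISS; vc=[7,15,13]
#5 0xdc→b13/s1 VC-HIT; vc=[7,15,9]
#6 0xf3→b15/s1 VC-HIT; vc=[7,13,9]
#7 0xd3→b13/s1 VC-HIT; vc=[7,15,9]
#8 0x98→b9/s1 VC-HIT; vc=[7,15,13]
#9 0xd6→b13/s1 VC-HIT; vc=[7,15,9]
#10 0x77→b7/s1 VC-HIT; vc=[13,15,9]
#11 0xf1→b15/s1 VC-HIT; vc=[13,7,9]
#12 0x99→b9/s1 VC-HIT; vc=[13,7,15]
#13 0x94→b9/s1 L1-HIT; vc=[13,7,15]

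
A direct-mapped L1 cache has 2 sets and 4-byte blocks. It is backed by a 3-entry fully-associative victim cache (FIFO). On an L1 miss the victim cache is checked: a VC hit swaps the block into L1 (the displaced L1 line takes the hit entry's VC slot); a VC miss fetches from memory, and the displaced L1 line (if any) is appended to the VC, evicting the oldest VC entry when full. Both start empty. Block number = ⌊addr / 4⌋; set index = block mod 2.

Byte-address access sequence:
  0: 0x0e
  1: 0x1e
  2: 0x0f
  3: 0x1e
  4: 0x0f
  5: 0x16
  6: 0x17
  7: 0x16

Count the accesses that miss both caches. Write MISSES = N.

MISSES = 3

0: 0xe (blk 3, set 1) → MISS  vc=[]
1: 0x1e (blk 7, set 1) → MISS  vc=[3]
2: 0xf (blk 3, set 1) → VC-HIT  vc=[7]
3: 0x1e (blk 7, set 1) → VC-HIT  vc=[3]
4: 0xf (blk 3, set 1) → VC-HIT  vc=[7]
5: 0x16 (blk 5, set 1) → MISS  vc=[7, 3]
6: 0x17 (blk 5, set 1) → L1-HIT  vc=[7, 3]
7: 0x16 (blk 5, set 1) → L1-HIT  vc=[7, 3]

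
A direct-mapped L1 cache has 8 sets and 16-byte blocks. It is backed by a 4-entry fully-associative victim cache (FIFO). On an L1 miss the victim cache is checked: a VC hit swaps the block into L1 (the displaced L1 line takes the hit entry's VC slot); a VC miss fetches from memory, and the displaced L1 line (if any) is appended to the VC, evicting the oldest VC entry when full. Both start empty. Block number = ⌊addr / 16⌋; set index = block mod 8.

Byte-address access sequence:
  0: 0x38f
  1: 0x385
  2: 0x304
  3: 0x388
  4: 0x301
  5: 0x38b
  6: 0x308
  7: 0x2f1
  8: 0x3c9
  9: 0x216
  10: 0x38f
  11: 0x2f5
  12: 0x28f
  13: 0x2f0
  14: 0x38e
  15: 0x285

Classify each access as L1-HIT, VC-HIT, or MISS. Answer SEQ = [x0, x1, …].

SEQ = [MISS, L1-HIT, MISS, VC-HIT, VC-HIT, VC-HIT, VC-HIT, MISS, MISS, MISS, VC-HIT, L1-HIT, MISS, L1-HIT, VC-HIT, VC-HIT]

#0 0x38f→b56/s0 MISS; vc=[]
#1 0x385→b56/s0 L1-HIT; vc=[]
#2 0x304→b48/s0 MISS; vc=[56]
#3 0x388→b56/s0 VC-HIT; vc=[48]
#4 0x301→b48/s0 VC-HIT; vc=[56]
#5 0x38b→b56/s0 VC-HIT; vc=[48]
#6 0x308→b48/s0 VC-HIT; vc=[56]
#7 0x2f1→b47/s7 MISS; vc=[56]
#8 0x3c9→b60/s4 MISS; vc=[56]
#9 0x216→b33/s1 MISS; vc=[56]
#10 0x38f→b56/s0 VC-HIT; vc=[48]
#11 0x2f5→b47/s7 L1-HIT; vc=[48]
#12 0x28f→b40/s0 MISS; vc=[48,56]
#13 0x2f0→b47/s7 L1-HIT; vc=[48,56]
#14 0x38e→b56/s0 VC-HIT; vc=[48,40]
#15 0x285→b40/s0 VC-HIT; vc=[48,56]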